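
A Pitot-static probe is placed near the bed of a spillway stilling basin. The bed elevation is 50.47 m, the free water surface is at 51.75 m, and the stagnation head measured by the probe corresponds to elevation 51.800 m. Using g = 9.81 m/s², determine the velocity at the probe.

Near the bed, under hydrostatic conditions, the piezometric head (z + ψ) equals the free-surface elevation, 51.75 m.
Velocity head = total − piezometric = 51.800 − 51.75 = 0.050 m.
v = √(2g·h_v) = √(2 × 9.81 × 0.050) = 0.990 m/s.

v ≈ 0.990 m/s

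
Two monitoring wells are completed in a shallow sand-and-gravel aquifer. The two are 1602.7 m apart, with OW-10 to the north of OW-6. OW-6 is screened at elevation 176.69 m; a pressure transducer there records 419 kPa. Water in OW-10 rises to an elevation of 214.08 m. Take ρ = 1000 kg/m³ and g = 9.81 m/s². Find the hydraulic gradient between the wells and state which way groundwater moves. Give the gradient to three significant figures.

Pressure head at OW-6: ψ = P/(ρg) = 419×1000 / (1000 × 9.81) = 42.71 m.
Total head at OW-6: h = z + ψ = 176.69 + 42.71 = 219.40 m.
Total head at OW-10: h = 214.08 m (water level in the piezometer is the total head).
Head difference: h(OW-6) − h(OW-10) = 219.40 − 214.08 = 5.32 m.
Hydraulic gradient: i = |Δh| / L = 5.32 / 1602.7 = 0.00332.
Flow is from higher to lower head: from OW-6 toward OW-10, i.e. toward the north.

i ≈ 0.00332; groundwater flows toward the north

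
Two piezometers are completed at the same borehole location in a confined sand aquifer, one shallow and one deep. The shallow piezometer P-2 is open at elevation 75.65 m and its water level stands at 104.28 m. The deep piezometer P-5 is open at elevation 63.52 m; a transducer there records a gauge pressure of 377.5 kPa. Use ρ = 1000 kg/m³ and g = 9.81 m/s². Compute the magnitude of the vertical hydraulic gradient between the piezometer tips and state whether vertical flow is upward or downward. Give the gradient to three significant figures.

Total head at P-2: h = 104.28 m (water level in the standpipe).
Pressure head at P-5: ψ = P/(ρg) = 377.5×1000 / (1000 × 9.81) = 38.48 m.
Total head at P-5: h = z + ψ = 63.52 + 38.48 = 102.00 m.
Δh = h(P-2) − h(P-5) = 104.28 − 102.00 = 2.28 m.
Vertical separation Δz = 75.65 − 63.52 = 12.13 m.
|i_v| = |Δh| / Δz = 2.28 / 12.13 = 0.188.
Head is higher in the shallow piezometer, so vertical flow is downward (recharge condition).

|i_v| ≈ 0.188; vertical flow is downward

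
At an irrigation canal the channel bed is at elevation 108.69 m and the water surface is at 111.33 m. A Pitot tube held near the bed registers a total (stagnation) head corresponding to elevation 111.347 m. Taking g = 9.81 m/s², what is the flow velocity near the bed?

Near the bed, under hydrostatic conditions, the piezometric head (z + ψ) equals the free-surface elevation, 111.33 m.
Velocity head = total − piezometric = 111.347 − 111.33 = 0.017 m.
v = √(2g·h_v) = √(2 × 9.81 × 0.017) = 0.578 m/s.

v ≈ 0.578 m/s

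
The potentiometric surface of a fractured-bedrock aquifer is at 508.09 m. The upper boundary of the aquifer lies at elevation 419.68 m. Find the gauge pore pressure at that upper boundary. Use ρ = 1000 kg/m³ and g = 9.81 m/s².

Pressure head at the aquifer top: ψ = h − z = 508.09 − 419.68 = 88.41 m.
P = ρgψ = 1000 × 9.81 × 88.41 = 867302 Pa ≈ 867 kPa.

P ≈ 867 kPa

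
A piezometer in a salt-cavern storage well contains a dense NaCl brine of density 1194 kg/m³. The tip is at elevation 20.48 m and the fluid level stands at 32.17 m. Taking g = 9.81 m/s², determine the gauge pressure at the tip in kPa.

Pressure head ψ = h − z = 32.17 − 20.48 = 11.69 m.
P = ρgψ = 1194 × 9.81 × 11.69 = 136927 Pa ≈ 137 kPa.

P ≈ 137 kPa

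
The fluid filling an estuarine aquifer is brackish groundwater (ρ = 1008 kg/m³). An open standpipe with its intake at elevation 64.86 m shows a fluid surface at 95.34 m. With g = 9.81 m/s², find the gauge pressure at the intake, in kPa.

Pressure head ψ = h − z = 95.34 − 64.86 = 30.48 m.
P = ρgψ = 1008 × 9.81 × 30.48 = 301401 Pa ≈ 301 kPa.

P ≈ 301 kPa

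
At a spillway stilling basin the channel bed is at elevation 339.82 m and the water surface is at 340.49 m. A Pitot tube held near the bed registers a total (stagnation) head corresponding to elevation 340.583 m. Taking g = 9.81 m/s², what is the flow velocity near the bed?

Near the bed, under hydrostatic conditions, the piezometric head (z + ψ) equals the free-surface elevation, 340.49 m.
Velocity head = total − piezometric = 340.583 − 340.49 = 0.093 m.
v = √(2g·h_v) = √(2 × 9.81 × 0.093) = 1.35 m/s.

v ≈ 1.35 m/s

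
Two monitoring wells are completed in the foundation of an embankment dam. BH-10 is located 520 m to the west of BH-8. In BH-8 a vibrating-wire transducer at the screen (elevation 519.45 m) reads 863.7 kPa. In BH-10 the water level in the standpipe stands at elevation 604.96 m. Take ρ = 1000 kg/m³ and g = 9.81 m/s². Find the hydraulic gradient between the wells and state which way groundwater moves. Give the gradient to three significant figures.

i ≈ 0.00487; groundwater flows toward the west

Pressure head at BH-8: ψ = P/(ρg) = 863.7×1000 / (1000 × 9.81) = 88.04 m.
Total head at BH-8: h = z + ψ = 519.45 + 88.04 = 607.49 m.
Total head at BH-10: h = 604.96 m (water level in the piezometer is the total head).
Head difference: h(BH-8) − h(BH-10) = 607.49 − 604.96 = 2.53 m.
Hydraulic gradient: i = |Δh| / L = 2.53 / 520 = 0.00487.
Flow is from higher to lower head: from BH-8 toward BH-10, i.e. toward the west.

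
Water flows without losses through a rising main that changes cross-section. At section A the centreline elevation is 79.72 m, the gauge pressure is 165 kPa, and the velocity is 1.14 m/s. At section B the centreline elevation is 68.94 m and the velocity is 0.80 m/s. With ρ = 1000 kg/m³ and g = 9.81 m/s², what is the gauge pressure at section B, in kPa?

Pressure head at A: ψ₁ = P₁/(ρg) = 165×1000 / (1000 × 9.81) = 16.82 m.
Velocity heads: v₁²/2g = 1.14²/19.62 = 0.066 m; v₂²/2g = 0.80²/19.62 = 0.033 m.
Total head H = z₁ + ψ₁ + v₁²/2g = 79.72 + 16.82 + 0.066 = 96.61 m.
ψ₂ = H − z₂ − v₂²/2g = 96.61 − 68.94 − 0.033 = 27.64 m.
P₂ = ρgψ₂ = 1000 × 9.81 × 27.64 ≈ 271 kPa.

P₂ ≈ 271 kPa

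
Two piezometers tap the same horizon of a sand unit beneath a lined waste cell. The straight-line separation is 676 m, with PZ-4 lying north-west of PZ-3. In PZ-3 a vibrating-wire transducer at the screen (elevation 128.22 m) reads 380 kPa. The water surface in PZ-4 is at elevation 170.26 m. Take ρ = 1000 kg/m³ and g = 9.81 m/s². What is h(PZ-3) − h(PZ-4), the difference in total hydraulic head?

Δh ≈ -3.30 m

Pressure head at PZ-3: ψ = P/(ρg) = 380×1000 / (1000 × 9.81) = 38.74 m.
Total head at PZ-3: h = z + ψ = 128.22 + 38.74 = 166.96 m.
Total head at PZ-4: h = 170.26 m (water level in the piezometer is the total head).
Head difference: h(PZ-3) − h(PZ-4) = 166.96 − 170.26 = -3.30 m.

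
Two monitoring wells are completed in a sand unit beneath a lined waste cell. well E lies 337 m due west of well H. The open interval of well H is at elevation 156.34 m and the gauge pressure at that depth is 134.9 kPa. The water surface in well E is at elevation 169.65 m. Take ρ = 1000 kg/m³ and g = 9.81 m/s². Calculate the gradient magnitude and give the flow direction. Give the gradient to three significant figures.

Pressure head at well H: ψ = P/(ρg) = 134.9×1000 / (1000 × 9.81) = 13.75 m.
Total head at well H: h = z + ψ = 156.34 + 13.75 = 170.09 m.
Total head at well E: h = 169.65 m (water level in the piezometer is the total head).
Head difference: h(well H) − h(well E) = 170.09 − 169.65 = 0.44 m.
Hydraulic gradient: i = |Δh| / L = 0.44 / 337 = 0.00131.
Flow is from higher to lower head: from well H toward well E, i.e. toward the west.

i ≈ 0.00131; groundwater flows toward the west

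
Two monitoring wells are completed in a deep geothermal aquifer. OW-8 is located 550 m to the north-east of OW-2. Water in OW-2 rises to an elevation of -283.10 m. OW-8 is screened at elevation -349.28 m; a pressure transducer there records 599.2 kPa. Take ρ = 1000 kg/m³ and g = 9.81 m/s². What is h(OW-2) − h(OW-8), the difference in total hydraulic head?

Total head at OW-2: h = -283.10 m (water level in the piezometer is the total head).
Pressure head at OW-8: ψ = P/(ρg) = 599.2×1000 / (1000 × 9.81) = 61.08 m.
Total head at OW-8: h = z + ψ = -349.28 + 61.08 = -288.20 m.
Head difference: h(OW-2) − h(OW-8) = -283.10 − (-288.20) = 5.10 m.

Δh ≈ 5.10 m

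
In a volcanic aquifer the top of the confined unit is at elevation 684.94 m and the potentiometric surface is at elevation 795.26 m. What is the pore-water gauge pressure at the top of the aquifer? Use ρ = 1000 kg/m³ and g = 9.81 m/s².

P ≈ 1080 kPa

Pressure head at the aquifer top: ψ = h − z = 795.26 − 684.94 = 110.32 m.
P = ρgψ = 1000 × 9.81 × 110.32 = 1082239 Pa ≈ 1080 kPa.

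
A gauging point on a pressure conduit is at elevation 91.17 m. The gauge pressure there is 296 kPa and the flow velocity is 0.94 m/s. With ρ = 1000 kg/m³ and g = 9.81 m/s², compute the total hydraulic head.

h ≈ 121.39 m

Pressure head ψ = P/(ρg) = 296×1000 / (1000 × 9.81) = 30.17 m.
Velocity head = v²/(2g) = 0.94² / (2 × 9.81) = 0.045 m.
h = z + ψ + v²/(2g) = 91.17 + 30.17 + 0.045 = 121.39 m.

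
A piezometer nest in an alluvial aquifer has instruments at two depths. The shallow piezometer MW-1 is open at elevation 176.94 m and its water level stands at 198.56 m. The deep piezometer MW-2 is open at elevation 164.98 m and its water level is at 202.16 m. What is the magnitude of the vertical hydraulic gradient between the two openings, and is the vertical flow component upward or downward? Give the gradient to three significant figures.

|i_v| ≈ 0.301; vertical flow is upward

Total head at MW-1: h = 198.56 m (water level in the standpipe).
Total head at MW-2: h = 202.16 m.
Δh = h(MW-1) − h(MW-2) = 198.56 − 202.16 = -3.60 m.
Vertical separation Δz = 176.94 − 164.98 = 11.96 m.
|i_v| = |Δh| / Δz = 3.60 / 11.96 = 0.301.
Head is higher in the deep piezometer, so vertical flow is upward (discharge condition).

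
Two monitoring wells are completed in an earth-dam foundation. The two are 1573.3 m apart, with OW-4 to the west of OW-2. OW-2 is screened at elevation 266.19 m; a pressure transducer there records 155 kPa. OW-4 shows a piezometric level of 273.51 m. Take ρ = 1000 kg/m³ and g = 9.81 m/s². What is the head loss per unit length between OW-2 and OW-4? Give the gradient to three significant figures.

i ≈ 0.00539 m/m

Pressure head at OW-2: ψ = P/(ρg) = 155×1000 / (1000 × 9.81) = 15.80 m.
Total head at OW-2: h = z + ψ = 266.19 + 15.80 = 281.99 m.
Total head at OW-4: h = 273.51 m (water level in the piezometer is the total head).
Head difference: h(OW-2) − h(OW-4) = 281.99 − 273.51 = 8.48 m.
Hydraulic gradient: i = |Δh| / L = 8.48 / 1573.3 = 0.00539.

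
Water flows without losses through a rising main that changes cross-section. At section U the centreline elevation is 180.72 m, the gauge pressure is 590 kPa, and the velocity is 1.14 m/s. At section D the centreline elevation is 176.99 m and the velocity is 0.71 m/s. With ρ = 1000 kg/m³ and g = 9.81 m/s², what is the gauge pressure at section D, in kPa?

P₂ ≈ 627 kPa

Pressure head at U: ψ₁ = P₁/(ρg) = 590×1000 / (1000 × 9.81) = 60.14 m.
Velocity heads: v₁²/2g = 1.14²/19.62 = 0.066 m; v₂²/2g = 0.71²/19.62 = 0.026 m.
Total head H = z₁ + ψ₁ + v₁²/2g = 180.72 + 60.14 + 0.066 = 240.93 m.
ψ₂ = H − z₂ − v₂²/2g = 240.93 − 176.99 − 0.026 = 63.91 m.
P₂ = ρgψ₂ = 1000 × 9.81 × 63.91 ≈ 627 kPa.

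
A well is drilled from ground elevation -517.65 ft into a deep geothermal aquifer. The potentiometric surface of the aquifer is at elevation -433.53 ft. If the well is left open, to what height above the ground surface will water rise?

Water rises to the potentiometric surface, so the rise above ground = -433.53 − (-517.65) = 84.12 ft.

≈ 84.12 ft above ground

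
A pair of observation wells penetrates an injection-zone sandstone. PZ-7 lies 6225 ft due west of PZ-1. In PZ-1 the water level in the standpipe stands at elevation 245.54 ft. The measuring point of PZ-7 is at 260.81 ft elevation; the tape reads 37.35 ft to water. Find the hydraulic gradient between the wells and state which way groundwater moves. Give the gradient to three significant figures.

Total head at PZ-1: h = 245.54 ft (water level in the piezometer is the total head).
Total head at PZ-7: h = 260.81 − 37.35 = 223.46 ft.
Head difference: h(PZ-1) − h(PZ-7) = 245.54 − 223.46 = 22.08 ft.
Hydraulic gradient: i = |Δh| / L = 22.08 / 6225 = 0.00355.
Flow is from higher to lower head: from PZ-1 toward PZ-7, i.e. toward the west.

i ≈ 0.00355; groundwater flows toward the west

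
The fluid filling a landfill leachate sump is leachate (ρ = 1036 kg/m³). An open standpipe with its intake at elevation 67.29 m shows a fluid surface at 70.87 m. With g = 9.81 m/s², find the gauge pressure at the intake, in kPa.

Pressure head ψ = h − z = 70.87 − 67.29 = 3.58 m.
P = ρgψ = 1036 × 9.81 × 3.58 = 36384 Pa ≈ 36.4 kPa.

P ≈ 36.4 kPa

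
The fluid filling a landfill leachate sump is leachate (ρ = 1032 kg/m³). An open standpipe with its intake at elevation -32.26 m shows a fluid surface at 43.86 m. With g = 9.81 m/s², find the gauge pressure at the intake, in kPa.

Pressure head ψ = h − z = 43.86 − (-32.26) = 76.12 m.
P = ρgψ = 1032 × 9.81 × 76.12 = 770633 Pa ≈ 771 kPa.

P ≈ 771 kPa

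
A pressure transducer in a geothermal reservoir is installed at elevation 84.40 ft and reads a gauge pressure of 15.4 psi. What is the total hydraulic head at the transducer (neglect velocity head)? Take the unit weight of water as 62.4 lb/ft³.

h ≈ 119.94 ft

ψ = 144·P/γ = 144 × 15.4 / 62.4 = 35.54 ft.
h = z + ψ = 84.40 + 35.54 = 119.94 ft.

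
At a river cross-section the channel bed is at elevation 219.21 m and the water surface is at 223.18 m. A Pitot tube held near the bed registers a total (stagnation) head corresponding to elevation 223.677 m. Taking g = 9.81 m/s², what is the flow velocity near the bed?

Near the bed, under hydrostatic conditions, the piezometric head (z + ψ) equals the free-surface elevation, 223.18 m.
Velocity head = total − piezometric = 223.677 − 223.18 = 0.497 m.
v = √(2g·h_v) = √(2 × 9.81 × 0.497) = 3.12 m/s.

v ≈ 3.12 m/s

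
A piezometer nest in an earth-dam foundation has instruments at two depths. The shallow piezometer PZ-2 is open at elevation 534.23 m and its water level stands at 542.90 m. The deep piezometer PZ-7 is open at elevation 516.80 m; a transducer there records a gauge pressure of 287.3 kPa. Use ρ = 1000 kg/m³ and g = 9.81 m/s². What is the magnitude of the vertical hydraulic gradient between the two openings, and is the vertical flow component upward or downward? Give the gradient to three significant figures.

|i_v| ≈ 0.183; vertical flow is upward

Total head at PZ-2: h = 542.90 m (water level in the standpipe).
Pressure head at PZ-7: ψ = P/(ρg) = 287.3×1000 / (1000 × 9.81) = 29.29 m.
Total head at PZ-7: h = z + ψ = 516.80 + 29.29 = 546.09 m.
Δh = h(PZ-2) − h(PZ-7) = 542.90 − 546.09 = -3.19 m.
Vertical separation Δz = 534.23 − 516.80 = 17.43 m.
|i_v| = |Δh| / Δz = 3.19 / 17.43 = 0.183.
Head is higher in the deep piezometer, so vertical flow is upward (discharge condition).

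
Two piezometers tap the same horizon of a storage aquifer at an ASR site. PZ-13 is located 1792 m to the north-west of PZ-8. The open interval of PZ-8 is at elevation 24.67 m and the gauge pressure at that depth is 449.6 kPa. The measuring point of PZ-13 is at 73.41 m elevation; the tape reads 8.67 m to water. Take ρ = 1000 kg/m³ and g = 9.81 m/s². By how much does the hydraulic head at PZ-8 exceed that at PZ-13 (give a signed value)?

Pressure head at PZ-8: ψ = P/(ρg) = 449.6×1000 / (1000 × 9.81) = 45.83 m.
Total head at PZ-8: h = z + ψ = 24.67 + 45.83 = 70.50 m.
Total head at PZ-13: h = 73.41 − 8.67 = 64.74 m.
Head difference: h(PZ-8) − h(PZ-13) = 70.50 − 64.74 = 5.76 m.

Δh ≈ 5.76 m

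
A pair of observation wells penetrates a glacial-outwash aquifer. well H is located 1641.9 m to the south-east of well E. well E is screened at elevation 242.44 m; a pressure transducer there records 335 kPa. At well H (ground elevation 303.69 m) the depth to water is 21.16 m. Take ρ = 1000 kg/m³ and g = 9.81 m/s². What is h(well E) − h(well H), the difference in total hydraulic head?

Pressure head at well E: ψ = P/(ρg) = 335×1000 / (1000 × 9.81) = 34.15 m.
Total head at well E: h = z + ψ = 242.44 + 34.15 = 276.59 m.
Total head at well H: h = 303.69 − 21.16 = 282.53 m.
Head difference: h(well E) − h(well H) = 276.59 − 282.53 = -5.94 m.

Δh ≈ -5.94 m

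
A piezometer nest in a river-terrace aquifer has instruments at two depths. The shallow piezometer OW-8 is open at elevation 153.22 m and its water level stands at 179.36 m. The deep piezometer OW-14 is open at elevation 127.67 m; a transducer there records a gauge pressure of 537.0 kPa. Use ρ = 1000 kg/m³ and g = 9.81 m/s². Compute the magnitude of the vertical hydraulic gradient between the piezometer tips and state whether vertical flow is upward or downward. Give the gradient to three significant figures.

|i_v| ≈ 0.119; vertical flow is upward

Total head at OW-8: h = 179.36 m (water level in the standpipe).
Pressure head at OW-14: ψ = P/(ρg) = 537.0×1000 / (1000 × 9.81) = 54.74 m.
Total head at OW-14: h = z + ψ = 127.67 + 54.74 = 182.41 m.
Δh = h(OW-8) − h(OW-14) = 179.36 − 182.41 = -3.05 m.
Vertical separation Δz = 153.22 − 127.67 = 25.55 m.
|i_v| = |Δh| / Δz = 3.05 / 25.55 = 0.119.
Head is higher in the deep piezometer, so vertical flow is upward (discharge condition).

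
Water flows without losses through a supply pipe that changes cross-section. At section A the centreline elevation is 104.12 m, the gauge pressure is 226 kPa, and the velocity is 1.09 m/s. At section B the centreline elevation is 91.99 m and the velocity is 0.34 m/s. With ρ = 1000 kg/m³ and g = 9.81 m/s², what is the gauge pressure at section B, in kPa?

Pressure head at A: ψ₁ = P₁/(ρg) = 226×1000 / (1000 × 9.81) = 23.04 m.
Velocity heads: v₁²/2g = 1.09²/19.62 = 0.061 m; v₂²/2g = 0.34²/19.62 = 0.006 m.
Total head H = z₁ + ψ₁ + v₁²/2g = 104.12 + 23.04 + 0.061 = 127.22 m.
ψ₂ = H − z₂ − v₂²/2g = 127.22 − 91.99 − 0.006 = 35.22 m.
P₂ = ρgψ₂ = 1000 × 9.81 × 35.22 ≈ 346 kPa.

P₂ ≈ 346 kPa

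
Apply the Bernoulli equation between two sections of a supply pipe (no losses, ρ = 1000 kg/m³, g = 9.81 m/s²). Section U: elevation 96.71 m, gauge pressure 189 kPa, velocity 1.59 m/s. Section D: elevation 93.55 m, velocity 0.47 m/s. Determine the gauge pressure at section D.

Pressure head at U: ψ₁ = P₁/(ρg) = 189×1000 / (1000 × 9.81) = 19.27 m.
Velocity heads: v₁²/2g = 1.59²/19.62 = 0.129 m; v₂²/2g = 0.47²/19.62 = 0.011 m.
Total head H = z₁ + ψ₁ + v₁²/2g = 96.71 + 19.27 + 0.129 = 116.11 m.
ψ₂ = H − z₂ − v₂²/2g = 116.11 − 93.55 − 0.011 = 22.55 m.
P₂ = ρgψ₂ = 1000 × 9.81 × 22.55 ≈ 221 kPa.

P₂ ≈ 221 kPa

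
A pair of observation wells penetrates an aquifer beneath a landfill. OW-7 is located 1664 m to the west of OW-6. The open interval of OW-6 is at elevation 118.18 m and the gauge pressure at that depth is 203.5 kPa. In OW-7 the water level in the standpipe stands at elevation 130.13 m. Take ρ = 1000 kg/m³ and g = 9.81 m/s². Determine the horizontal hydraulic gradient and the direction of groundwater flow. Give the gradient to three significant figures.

Pressure head at OW-6: ψ = P/(ρg) = 203.5×1000 / (1000 × 9.81) = 20.74 m.
Total head at OW-6: h = z + ψ = 118.18 + 20.74 = 138.92 m.
Total head at OW-7: h = 130.13 m (water level in the piezometer is the total head).
Head difference: h(OW-6) − h(OW-7) = 138.92 − 130.13 = 8.79 m.
Hydraulic gradient: i = |Δh| / L = 8.79 / 1664 = 0.00528.
Flow is from higher to lower head: from OW-6 toward OW-7, i.e. toward the west.

i ≈ 0.00528; groundwater flows toward the west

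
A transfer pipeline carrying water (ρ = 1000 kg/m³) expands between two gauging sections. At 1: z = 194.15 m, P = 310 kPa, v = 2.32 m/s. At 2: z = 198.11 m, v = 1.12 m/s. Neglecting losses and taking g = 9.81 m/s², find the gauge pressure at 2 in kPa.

P₂ ≈ 273 kPa

Pressure head at 1: ψ₁ = P₁/(ρg) = 310×1000 / (1000 × 9.81) = 31.60 m.
Velocity heads: v₁²/2g = 2.32²/19.62 = 0.274 m; v₂²/2g = 1.12²/19.62 = 0.064 m.
Total head H = z₁ + ψ₁ + v₁²/2g = 194.15 + 31.60 + 0.274 = 226.02 m.
ψ₂ = H − z₂ − v₂²/2g = 226.02 − 198.11 − 0.064 = 27.85 m.
P₂ = ρgψ₂ = 1000 × 9.81 × 27.85 ≈ 273 kPa.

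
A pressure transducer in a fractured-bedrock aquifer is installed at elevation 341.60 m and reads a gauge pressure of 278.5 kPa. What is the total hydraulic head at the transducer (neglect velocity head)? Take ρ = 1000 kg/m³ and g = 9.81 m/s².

h ≈ 369.99 m

ψ = P/(ρg) = 278.5×1000 / (1000 × 9.81) = 28.39 m.
h = z + ψ = 341.60 + 28.39 = 369.99 m.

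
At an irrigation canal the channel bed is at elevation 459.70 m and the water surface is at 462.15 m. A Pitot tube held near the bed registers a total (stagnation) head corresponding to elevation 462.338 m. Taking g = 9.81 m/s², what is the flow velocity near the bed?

v ≈ 1.92 m/s

Near the bed, under hydrostatic conditions, the piezometric head (z + ψ) equals the free-surface elevation, 462.15 m.
Velocity head = total − piezometric = 462.338 − 462.15 = 0.188 m.
v = √(2g·h_v) = √(2 × 9.81 × 0.188) = 1.92 m/s.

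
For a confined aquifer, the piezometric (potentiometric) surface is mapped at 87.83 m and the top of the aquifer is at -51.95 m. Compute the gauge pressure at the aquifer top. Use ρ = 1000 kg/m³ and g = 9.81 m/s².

P ≈ 1370 kPa

Pressure head at the aquifer top: ψ = h − z = 87.83 − (-51.95) = 139.78 m.
P = ρgψ = 1000 × 9.81 × 139.78 = 1371242 Pa ≈ 1370 kPa.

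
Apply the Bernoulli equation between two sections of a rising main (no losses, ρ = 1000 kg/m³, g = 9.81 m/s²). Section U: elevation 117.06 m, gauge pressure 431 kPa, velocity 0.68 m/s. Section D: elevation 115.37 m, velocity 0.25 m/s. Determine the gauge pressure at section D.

P₂ ≈ 448 kPa

Pressure head at U: ψ₁ = P₁/(ρg) = 431×1000 / (1000 × 9.81) = 43.93 m.
Velocity heads: v₁²/2g = 0.68²/19.62 = 0.024 m; v₂²/2g = 0.25²/19.62 = 0.003 m.
Total head H = z₁ + ψ₁ + v₁²/2g = 117.06 + 43.93 + 0.024 = 161.01 m.
ψ₂ = H − z₂ − v₂²/2g = 161.01 − 115.37 − 0.003 = 45.64 m.
P₂ = ρgψ₂ = 1000 × 9.81 × 45.64 ≈ 448 kPa.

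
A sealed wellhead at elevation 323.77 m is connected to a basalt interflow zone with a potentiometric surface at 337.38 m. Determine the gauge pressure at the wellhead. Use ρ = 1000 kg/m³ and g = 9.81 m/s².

Head above the cap: Δh = 337.38 − 323.77 = 13.61 m.
P = ρgΔh = 1000 × 9.81 × 13.61 = 133514 Pa ≈ 134 kPa.

P ≈ 134 kPa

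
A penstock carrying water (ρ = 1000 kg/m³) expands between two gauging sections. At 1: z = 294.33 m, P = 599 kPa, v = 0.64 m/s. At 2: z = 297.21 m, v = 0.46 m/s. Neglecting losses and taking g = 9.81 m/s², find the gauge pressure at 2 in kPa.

Pressure head at 1: ψ₁ = P₁/(ρg) = 599×1000 / (1000 × 9.81) = 61.06 m.
Velocity heads: v₁²/2g = 0.64²/19.62 = 0.021 m; v₂²/2g = 0.46²/19.62 = 0.011 m.
Total head H = z₁ + ψ₁ + v₁²/2g = 294.33 + 61.06 + 0.021 = 355.41 m.
ψ₂ = H − z₂ − v₂²/2g = 355.41 − 297.21 − 0.011 = 58.19 m.
P₂ = ρgψ₂ = 1000 × 9.81 × 58.19 ≈ 571 kPa.

P₂ ≈ 571 kPa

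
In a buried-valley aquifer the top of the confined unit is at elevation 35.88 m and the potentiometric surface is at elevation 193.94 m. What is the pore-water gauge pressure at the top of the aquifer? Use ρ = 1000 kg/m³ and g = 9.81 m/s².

P ≈ 1550 kPa

Pressure head at the aquifer top: ψ = h − z = 193.94 − 35.88 = 158.06 m.
P = ρgψ = 1000 × 9.81 × 158.06 = 1550569 Pa ≈ 1550 kPa.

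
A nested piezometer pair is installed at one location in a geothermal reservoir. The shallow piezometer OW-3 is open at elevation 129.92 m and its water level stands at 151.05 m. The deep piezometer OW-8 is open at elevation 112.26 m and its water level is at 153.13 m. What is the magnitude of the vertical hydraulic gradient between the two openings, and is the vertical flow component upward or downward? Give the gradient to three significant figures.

|i_v| ≈ 0.118; vertical flow is upward

Total head at OW-3: h = 151.05 m (water level in the standpipe).
Total head at OW-8: h = 153.13 m.
Δh = h(OW-3) − h(OW-8) = 151.05 − 153.13 = -2.08 m.
Vertical separation Δz = 129.92 − 112.26 = 17.66 m.
|i_v| = |Δh| / Δz = 2.08 / 17.66 = 0.118.
Head is higher in the deep piezometer, so vertical flow is upward (discharge condition).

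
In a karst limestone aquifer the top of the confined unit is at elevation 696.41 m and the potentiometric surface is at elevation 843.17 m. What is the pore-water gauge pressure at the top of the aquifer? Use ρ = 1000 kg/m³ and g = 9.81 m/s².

P ≈ 1440 kPa

Pressure head at the aquifer top: ψ = h − z = 843.17 − 696.41 = 146.76 m.
P = ρgψ = 1000 × 9.81 × 146.76 = 1439716 Pa ≈ 1440 kPa.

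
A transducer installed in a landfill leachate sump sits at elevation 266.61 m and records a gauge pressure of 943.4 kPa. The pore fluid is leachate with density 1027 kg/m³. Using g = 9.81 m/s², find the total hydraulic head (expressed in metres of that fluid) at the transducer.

ψ = P/(ρg) = 943.4×1000 / (1027 × 9.81) = 93.64 m.
h = z + ψ = 266.61 + 93.64 = 360.25 m.

h ≈ 360.25 m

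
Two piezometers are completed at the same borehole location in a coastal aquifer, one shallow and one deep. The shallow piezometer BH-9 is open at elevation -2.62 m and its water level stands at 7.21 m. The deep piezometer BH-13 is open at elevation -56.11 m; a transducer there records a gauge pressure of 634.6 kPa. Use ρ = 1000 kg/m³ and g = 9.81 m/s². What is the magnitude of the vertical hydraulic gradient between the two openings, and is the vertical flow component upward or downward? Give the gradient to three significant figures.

|i_v| ≈ 0.0256; vertical flow is upward

Total head at BH-9: h = 7.21 m (water level in the standpipe).
Pressure head at BH-13: ψ = P/(ρg) = 634.6×1000 / (1000 × 9.81) = 64.69 m.
Total head at BH-13: h = z + ψ = -56.11 + 64.69 = 8.58 m.
Δh = h(BH-9) − h(BH-13) = 7.21 − 8.58 = -1.37 m.
Vertical separation Δz = -2.62 − (-56.11) = 53.49 m.
|i_v| = |Δh| / Δz = 1.37 / 53.49 = 0.0256.
Head is higher in the deep piezometer, so vertical flow is upward (discharge condition).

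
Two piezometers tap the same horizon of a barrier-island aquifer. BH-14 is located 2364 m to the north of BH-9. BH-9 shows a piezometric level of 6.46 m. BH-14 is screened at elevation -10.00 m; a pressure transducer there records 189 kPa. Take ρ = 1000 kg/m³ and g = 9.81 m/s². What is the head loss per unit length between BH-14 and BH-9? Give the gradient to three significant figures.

i ≈ 0.00119 m/m

Total head at BH-9: h = 6.46 m (water level in the piezometer is the total head).
Pressure head at BH-14: ψ = P/(ρg) = 189×1000 / (1000 × 9.81) = 19.27 m.
Total head at BH-14: h = z + ψ = -10.00 + 19.27 = 9.27 m.
Head difference: h(BH-9) − h(BH-14) = 6.46 − 9.27 = -2.81 m.
Hydraulic gradient: i = |Δh| / L = 2.81 / 2364 = 0.00119.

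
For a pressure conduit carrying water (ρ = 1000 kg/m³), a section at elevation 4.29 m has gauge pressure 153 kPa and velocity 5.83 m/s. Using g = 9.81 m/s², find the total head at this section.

h ≈ 21.62 m

Pressure head ψ = P/(ρg) = 153×1000 / (1000 × 9.81) = 15.60 m.
Velocity head = v²/(2g) = 5.83² / (2 × 9.81) = 1.732 m.
h = z + ψ + v²/(2g) = 4.29 + 15.60 + 1.732 = 21.62 m.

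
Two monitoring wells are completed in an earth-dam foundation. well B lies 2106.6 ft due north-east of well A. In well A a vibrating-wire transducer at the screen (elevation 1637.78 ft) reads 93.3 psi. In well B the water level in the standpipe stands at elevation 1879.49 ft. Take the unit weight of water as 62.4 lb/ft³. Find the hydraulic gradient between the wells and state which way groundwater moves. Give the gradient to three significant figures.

i ≈ 0.0125; groundwater flows toward the south-west

Pressure head at well A: ψ = 144·P/γ = 144 × 93.3 / 62.4 = 215.31 ft.
Total head at well A: h = z + ψ = 1637.78 + 215.31 = 1853.09 ft.
Total head at well B: h = 1879.49 ft (water level in the piezometer is the total head).
Head difference: h(well A) − h(well B) = 1853.09 − 1879.49 = -26.40 ft.
Hydraulic gradient: i = |Δh| / L = 26.40 / 2106.6 = 0.0125.
Flow is from higher to lower head: from well B toward well A, i.e. toward the south-west.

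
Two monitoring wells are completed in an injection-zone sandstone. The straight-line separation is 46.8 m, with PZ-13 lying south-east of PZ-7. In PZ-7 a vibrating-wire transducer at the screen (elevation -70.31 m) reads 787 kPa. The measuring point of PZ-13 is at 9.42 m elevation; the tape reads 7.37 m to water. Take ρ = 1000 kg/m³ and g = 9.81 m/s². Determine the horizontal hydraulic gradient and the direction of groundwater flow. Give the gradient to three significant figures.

Pressure head at PZ-7: ψ = P/(ρg) = 787×1000 / (1000 × 9.81) = 80.22 m.
Total head at PZ-7: h = z + ψ = -70.31 + 80.22 = 9.91 m.
Total head at PZ-13: h = 9.42 − 7.37 = 2.05 m.
Head difference: h(PZ-7) − h(PZ-13) = 9.91 − 2.05 = 7.86 m.
Hydraulic gradient: i = |Δh| / L = 7.86 / 46.8 = 0.168.
Flow is from higher to lower head: from PZ-7 toward PZ-13, i.e. toward the south-east.

i ≈ 0.168; groundwater flows toward the south-east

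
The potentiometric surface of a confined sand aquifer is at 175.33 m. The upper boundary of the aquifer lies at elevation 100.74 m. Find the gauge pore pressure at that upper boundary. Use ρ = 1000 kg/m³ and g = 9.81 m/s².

Pressure head at the aquifer top: ψ = h − z = 175.33 − 100.74 = 74.59 m.
P = ρgψ = 1000 × 9.81 × 74.59 = 731728 Pa ≈ 732 kPa.

P ≈ 732 kPa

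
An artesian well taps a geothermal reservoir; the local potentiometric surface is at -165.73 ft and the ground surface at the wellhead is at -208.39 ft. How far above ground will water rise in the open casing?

Water rises to the potentiometric surface, so the rise above ground = -165.73 − (-208.39) = 42.66 ft.

≈ 42.66 ft above ground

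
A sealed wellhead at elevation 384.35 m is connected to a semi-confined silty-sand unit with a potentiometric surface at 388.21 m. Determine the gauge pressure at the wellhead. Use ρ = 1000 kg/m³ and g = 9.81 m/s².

P ≈ 37.9 kPa

Head above the cap: Δh = 388.21 − 384.35 = 3.86 m.
P = ρgΔh = 1000 × 9.81 × 3.86 = 37867 Pa ≈ 37.9 kPa.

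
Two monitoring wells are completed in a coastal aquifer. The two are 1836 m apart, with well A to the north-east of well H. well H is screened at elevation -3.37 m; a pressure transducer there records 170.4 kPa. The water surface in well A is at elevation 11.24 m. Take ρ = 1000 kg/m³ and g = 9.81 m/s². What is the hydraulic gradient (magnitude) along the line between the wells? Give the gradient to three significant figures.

i ≈ 0.00150

Pressure head at well H: ψ = P/(ρg) = 170.4×1000 / (1000 × 9.81) = 17.37 m.
Total head at well H: h = z + ψ = -3.37 + 17.37 = 14.00 m.
Total head at well A: h = 11.24 m (water level in the piezometer is the total head).
Head difference: h(well H) − h(well A) = 14.00 − 11.24 = 2.76 m.
Hydraulic gradient: i = |Δh| / L = 2.76 / 1836 = 0.00150.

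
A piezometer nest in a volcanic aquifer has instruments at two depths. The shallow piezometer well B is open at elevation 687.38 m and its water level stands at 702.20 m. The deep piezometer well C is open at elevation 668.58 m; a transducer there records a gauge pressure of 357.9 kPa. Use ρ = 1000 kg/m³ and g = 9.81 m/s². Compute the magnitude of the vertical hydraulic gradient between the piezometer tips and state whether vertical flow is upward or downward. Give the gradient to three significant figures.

Total head at well B: h = 702.20 m (water level in the standpipe).
Pressure head at well C: ψ = P/(ρg) = 357.9×1000 / (1000 × 9.81) = 36.48 m.
Total head at well C: h = z + ψ = 668.58 + 36.48 = 705.06 m.
Δh = h(well B) − h(well C) = 702.20 − 705.06 = -2.86 m.
Vertical separation Δz = 687.38 − 668.58 = 18.80 m.
|i_v| = |Δh| / Δz = 2.86 / 18.80 = 0.152.
Head is higher in the deep piezometer, so vertical flow is upward (discharge condition).

|i_v| ≈ 0.152; vertical flow is upward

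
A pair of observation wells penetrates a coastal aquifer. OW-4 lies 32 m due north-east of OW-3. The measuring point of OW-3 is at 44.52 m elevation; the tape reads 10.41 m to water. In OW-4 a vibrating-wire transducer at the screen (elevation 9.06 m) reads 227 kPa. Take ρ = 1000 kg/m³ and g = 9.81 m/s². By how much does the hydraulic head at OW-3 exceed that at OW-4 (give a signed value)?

Total head at OW-3: h = 44.52 − 10.41 = 34.11 m.
Pressure head at OW-4: ψ = P/(ρg) = 227×1000 / (1000 × 9.81) = 23.14 m.
Total head at OW-4: h = z + ψ = 9.06 + 23.14 = 32.20 m.
Head difference: h(OW-3) − h(OW-4) = 34.11 − 32.20 = 1.91 m.

Δh ≈ 1.91 m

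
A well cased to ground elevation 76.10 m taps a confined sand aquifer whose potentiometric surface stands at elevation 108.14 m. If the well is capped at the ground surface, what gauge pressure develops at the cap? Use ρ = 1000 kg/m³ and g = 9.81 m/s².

P ≈ 314 kPa

Head above the cap: Δh = 108.14 − 76.10 = 32.04 m.
P = ρgΔh = 1000 × 9.81 × 32.04 = 314312 Pa ≈ 314 kPa.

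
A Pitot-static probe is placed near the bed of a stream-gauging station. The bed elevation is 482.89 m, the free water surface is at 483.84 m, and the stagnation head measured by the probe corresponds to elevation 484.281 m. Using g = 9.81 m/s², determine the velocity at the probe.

v ≈ 2.94 m/s

Near the bed, under hydrostatic conditions, the piezometric head (z + ψ) equals the free-surface elevation, 483.84 m.
Velocity head = total − piezometric = 484.281 − 483.84 = 0.441 m.
v = √(2g·h_v) = √(2 × 9.81 × 0.441) = 2.94 m/s.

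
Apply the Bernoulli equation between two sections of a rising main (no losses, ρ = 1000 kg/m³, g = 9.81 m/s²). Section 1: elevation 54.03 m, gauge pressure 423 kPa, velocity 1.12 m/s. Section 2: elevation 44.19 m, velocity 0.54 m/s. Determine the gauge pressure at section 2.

Pressure head at 1: ψ₁ = P₁/(ρg) = 423×1000 / (1000 × 9.81) = 43.12 m.
Velocity heads: v₁²/2g = 1.12²/19.62 = 0.064 m; v₂²/2g = 0.54²/19.62 = 0.015 m.
Total head H = z₁ + ψ₁ + v₁²/2g = 54.03 + 43.12 + 0.064 = 97.21 m.
ψ₂ = H − z₂ − v₂²/2g = 97.21 − 44.19 − 0.015 = 53.00 m.
P₂ = ρgψ₂ = 1000 × 9.81 × 53.00 ≈ 520 kPa.

P₂ ≈ 520 kPa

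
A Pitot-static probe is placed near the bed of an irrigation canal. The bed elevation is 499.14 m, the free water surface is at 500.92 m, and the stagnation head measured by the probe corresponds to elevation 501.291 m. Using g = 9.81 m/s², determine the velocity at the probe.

v ≈ 2.70 m/s

Near the bed, under hydrostatic conditions, the piezometric head (z + ψ) equals the free-surface elevation, 500.92 m.
Velocity head = total − piezometric = 501.291 − 500.92 = 0.371 m.
v = √(2g·h_v) = √(2 × 9.81 × 0.371) = 2.70 m/s.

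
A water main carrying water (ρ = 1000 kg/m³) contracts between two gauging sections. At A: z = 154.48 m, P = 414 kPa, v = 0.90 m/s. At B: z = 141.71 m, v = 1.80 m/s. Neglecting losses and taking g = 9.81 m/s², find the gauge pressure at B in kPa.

P₂ ≈ 538 kPa

Pressure head at A: ψ₁ = P₁/(ρg) = 414×1000 / (1000 × 9.81) = 42.20 m.
Velocity heads: v₁²/2g = 0.90²/19.62 = 0.041 m; v₂²/2g = 1.80²/19.62 = 0.165 m.
Total head H = z₁ + ψ₁ + v₁²/2g = 154.48 + 42.20 + 0.041 = 196.72 m.
ψ₂ = H − z₂ − v₂²/2g = 196.72 − 141.71 − 0.165 = 54.84 m.
P₂ = ρgψ₂ = 1000 × 9.81 × 54.84 ≈ 538 kPa.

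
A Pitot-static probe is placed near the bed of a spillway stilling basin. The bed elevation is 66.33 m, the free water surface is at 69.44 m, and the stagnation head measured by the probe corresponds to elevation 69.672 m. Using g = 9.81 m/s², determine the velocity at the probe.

Near the bed, under hydrostatic conditions, the piezometric head (z + ψ) equals the free-surface elevation, 69.44 m.
Velocity head = total − piezometric = 69.672 − 69.44 = 0.232 m.
v = √(2g·h_v) = √(2 × 9.81 × 0.232) = 2.13 m/s.

v ≈ 2.13 m/s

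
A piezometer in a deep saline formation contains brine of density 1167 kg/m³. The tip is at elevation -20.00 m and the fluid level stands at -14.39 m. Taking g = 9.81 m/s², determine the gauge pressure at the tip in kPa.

P ≈ 64.2 kPa

Pressure head ψ = h − z = -14.39 − (-20.00) = 5.61 m.
P = ρgψ = 1167 × 9.81 × 5.61 = 64225 Pa ≈ 64.2 kPa.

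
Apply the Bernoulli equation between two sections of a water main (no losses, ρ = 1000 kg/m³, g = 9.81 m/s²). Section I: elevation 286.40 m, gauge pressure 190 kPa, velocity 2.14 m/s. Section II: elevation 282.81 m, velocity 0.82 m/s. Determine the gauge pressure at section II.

Pressure head at I: ψ₁ = P₁/(ρg) = 190×1000 / (1000 × 9.81) = 19.37 m.
Velocity heads: v₁²/2g = 2.14²/19.62 = 0.233 m; v₂²/2g = 0.82²/19.62 = 0.034 m.
Total head H = z₁ + ψ₁ + v₁²/2g = 286.40 + 19.37 + 0.233 = 306.00 m.
ψ₂ = H − z₂ − v₂²/2g = 306.00 − 282.81 − 0.034 = 23.16 m.
P₂ = ρgψ₂ = 1000 × 9.81 × 23.16 ≈ 227 kPa.

P₂ ≈ 227 kPa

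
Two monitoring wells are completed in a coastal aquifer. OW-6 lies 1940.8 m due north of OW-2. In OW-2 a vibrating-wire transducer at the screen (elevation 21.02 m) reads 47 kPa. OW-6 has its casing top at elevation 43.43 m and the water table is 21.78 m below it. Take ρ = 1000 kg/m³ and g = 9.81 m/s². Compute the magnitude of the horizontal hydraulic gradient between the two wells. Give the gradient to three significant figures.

Pressure head at OW-2: ψ = P/(ρg) = 47×1000 / (1000 × 9.81) = 4.79 m.
Total head at OW-2: h = z + ψ = 21.02 + 4.79 = 25.81 m.
Total head at OW-6: h = 43.43 − 21.78 = 21.65 m.
Head difference: h(OW-2) − h(OW-6) = 25.81 − 21.65 = 4.16 m.
Hydraulic gradient: i = |Δh| / L = 4.16 / 1940.8 = 0.00214.

i ≈ 0.00214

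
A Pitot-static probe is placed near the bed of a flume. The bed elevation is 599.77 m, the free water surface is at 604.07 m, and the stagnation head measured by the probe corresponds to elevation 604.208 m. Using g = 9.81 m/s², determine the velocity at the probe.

Near the bed, under hydrostatic conditions, the piezometric head (z + ψ) equals the free-surface elevation, 604.07 m.
Velocity head = total − piezometric = 604.208 − 604.07 = 0.138 m.
v = √(2g·h_v) = √(2 × 9.81 × 0.138) = 1.65 m/s.

v ≈ 1.65 m/s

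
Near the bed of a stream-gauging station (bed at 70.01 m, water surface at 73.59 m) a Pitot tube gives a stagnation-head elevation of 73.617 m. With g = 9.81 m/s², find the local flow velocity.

v ≈ 0.728 m/s

Near the bed, under hydrostatic conditions, the piezometric head (z + ψ) equals the free-surface elevation, 73.59 m.
Velocity head = total − piezometric = 73.617 − 73.59 = 0.027 m.
v = √(2g·h_v) = √(2 × 9.81 × 0.027) = 0.728 m/s.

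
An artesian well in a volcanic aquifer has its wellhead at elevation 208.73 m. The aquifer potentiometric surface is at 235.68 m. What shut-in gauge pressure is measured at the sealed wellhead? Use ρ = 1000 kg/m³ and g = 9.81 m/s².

Head above the cap: Δh = 235.68 − 208.73 = 26.95 m.
P = ρgΔh = 1000 × 9.81 × 26.95 = 264380 Pa ≈ 264 kPa.

P ≈ 264 kPa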